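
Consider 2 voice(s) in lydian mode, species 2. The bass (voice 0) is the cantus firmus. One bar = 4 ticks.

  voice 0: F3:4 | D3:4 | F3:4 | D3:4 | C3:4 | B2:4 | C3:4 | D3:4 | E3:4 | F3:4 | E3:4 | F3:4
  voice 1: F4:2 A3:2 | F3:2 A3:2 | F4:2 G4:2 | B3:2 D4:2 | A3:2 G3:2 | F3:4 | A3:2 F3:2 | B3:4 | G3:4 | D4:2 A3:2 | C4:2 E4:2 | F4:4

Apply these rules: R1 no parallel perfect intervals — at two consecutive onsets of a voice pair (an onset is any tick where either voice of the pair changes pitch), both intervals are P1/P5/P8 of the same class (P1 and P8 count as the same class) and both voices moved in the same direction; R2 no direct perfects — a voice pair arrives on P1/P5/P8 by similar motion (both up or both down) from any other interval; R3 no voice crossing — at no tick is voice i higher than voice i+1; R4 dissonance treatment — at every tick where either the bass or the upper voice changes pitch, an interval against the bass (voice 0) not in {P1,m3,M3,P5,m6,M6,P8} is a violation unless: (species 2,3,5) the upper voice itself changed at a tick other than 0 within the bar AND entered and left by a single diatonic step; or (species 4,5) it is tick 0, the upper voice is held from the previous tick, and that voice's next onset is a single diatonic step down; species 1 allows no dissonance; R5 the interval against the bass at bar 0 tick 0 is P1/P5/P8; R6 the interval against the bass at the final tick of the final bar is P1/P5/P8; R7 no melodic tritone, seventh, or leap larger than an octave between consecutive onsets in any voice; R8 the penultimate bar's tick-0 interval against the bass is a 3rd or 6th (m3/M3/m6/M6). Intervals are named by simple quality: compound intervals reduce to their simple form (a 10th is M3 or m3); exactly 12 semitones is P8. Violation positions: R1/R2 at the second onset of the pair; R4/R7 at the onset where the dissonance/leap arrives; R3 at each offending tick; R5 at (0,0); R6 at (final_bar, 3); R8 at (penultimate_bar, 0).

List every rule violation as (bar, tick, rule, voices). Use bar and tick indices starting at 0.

bar 0: v0=F3 v1=F4 downbeat P8
bar 1: v0=D3 v1=F3 downbeat m3
bar 2: v0=F3 v1=F4 downbeat P8
bar 3: v0=D3 v1=B3 downbeat M6
bar 4: v0=C3 v1=A3 downbeat M6
bar 5: v0=B2 v1=F3 downbeat TT
bar 6: v0=C3 v1=A3 downbeat M6
bar 7: v0=D3 v1=B3 downbeat M6
bar 8: v0=E3 v1=G3 downbeat m3
bar 9: v0=F3 v1=D4 downbeat M6
bar 10: v0=E3 v1=C4 downbeat m6
bar 11: v0=F3 v1=F4 downbeat P8
  -> R2 @ bar 2 tick 0 v(0, 1): D3/A3 P5 -> F3/F4 P8 similar
  -> R4 @ bar 2 tick 2 v(0, 1): F3/G4 M2 untreated
  -> R4 @ bar 5 tick 0 v(0, 1): B2/F3 TT untreated
  -> R4 @ bar 6 tick 2 v(0, 1): C3/F3 P4 untreated
  -> R7 @ bar 7 tick 0 v(1,): F3->B3 leap 6st
  -> R1 @ bar 11 tick 0 v(0, 1): E3/E4 P8 -> F3/F4 P8 similar

(2, 0, R2, (0, 1))
(2, 2, R4, (0, 1))
(5, 0, R4, (0, 1))
(6, 2, R4, (0, 1))
(7, 0, R7, (1,))
(11, 0, R1, (0, 1))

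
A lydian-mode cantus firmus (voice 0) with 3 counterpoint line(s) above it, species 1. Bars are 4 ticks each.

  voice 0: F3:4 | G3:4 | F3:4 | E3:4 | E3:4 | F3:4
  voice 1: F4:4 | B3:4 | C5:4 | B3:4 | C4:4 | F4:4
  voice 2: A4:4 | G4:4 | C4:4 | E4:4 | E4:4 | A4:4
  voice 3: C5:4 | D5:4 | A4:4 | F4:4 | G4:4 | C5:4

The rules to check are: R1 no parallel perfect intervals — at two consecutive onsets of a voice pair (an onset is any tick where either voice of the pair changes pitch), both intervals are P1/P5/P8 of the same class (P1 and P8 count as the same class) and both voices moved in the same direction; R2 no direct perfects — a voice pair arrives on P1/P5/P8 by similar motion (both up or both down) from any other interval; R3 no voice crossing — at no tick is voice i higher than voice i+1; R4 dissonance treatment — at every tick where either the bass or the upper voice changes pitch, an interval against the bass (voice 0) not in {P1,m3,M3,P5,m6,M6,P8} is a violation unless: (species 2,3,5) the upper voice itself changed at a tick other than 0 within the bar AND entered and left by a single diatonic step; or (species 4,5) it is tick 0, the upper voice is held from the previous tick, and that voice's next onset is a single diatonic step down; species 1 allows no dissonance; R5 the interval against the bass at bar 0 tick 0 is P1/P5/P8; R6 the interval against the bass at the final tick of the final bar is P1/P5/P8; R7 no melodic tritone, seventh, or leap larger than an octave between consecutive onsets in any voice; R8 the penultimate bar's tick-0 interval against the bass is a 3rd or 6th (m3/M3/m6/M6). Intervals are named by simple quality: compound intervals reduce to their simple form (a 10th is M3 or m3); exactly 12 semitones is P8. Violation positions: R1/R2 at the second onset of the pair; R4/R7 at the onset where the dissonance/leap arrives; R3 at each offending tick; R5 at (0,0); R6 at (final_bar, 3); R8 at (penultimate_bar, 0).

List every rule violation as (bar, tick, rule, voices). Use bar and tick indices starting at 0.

bar 0: v0=F3 v1=F4 v2=A4 v3=C5 downbeat P5
bar 1: v0=G3 v1=B3 v2=G4 v3=D5 downbeat P5
bar 2: v0=F3 v1=C5 v2=C4 v3=A4 downbeat M3
bar 3: v0=E3 v1=B3 v2=E4 v3=F4 downbeat m2
bar 4: v0=E3 v1=C4 v2=E4 v3=G4 downbeat m3
bar 5: v0=F3 v1=F4 v2=A4 v3=C5 downbeat P5
  -> R5 @ bar 0 tick 0 v(0, 2): opens on M3
  -> R1 @ bar 1 tick 0 v(0, 3): F3/C5 P5 -> G3/D5 P5 similar
  -> R7 @ bar 1 tick 0 v(1,): F4->B3 leap 6st
  -> R2 @ bar 2 tick 0 v(0, 2): G3/G4 P8 -> F3/C4 P5 similar
  -> R3 @ bar 2 tick 0 v(1, 2): C5 above C4
  -> R7 @ bar 2 tick 0 v(1,): B3->C5 leap 13st
  -> R3 @ bar 2 tick 1 v(1, 2): C5 above C4
  -> R3 @ bar 2 tick 2 v(1, 2): C5 above C4
  -> R3 @ bar 2 tick 3 v(1, 2): C5 above C4
  -> R1 @ bar 3 tick 0 v(0, 1): F3/C5 P5 -> E3/B3 P5 similar
  -> R4 @ bar 3 tick 0 v(0, 3): E3/F4 m2 untreated
  -> R7 @ bar 3 tick 0 v(1,): C5->B3 leap 13st
  -> R2 @ bar 4 tick 0 v(1, 3): B3/F4 TT -> C4/G4 P5 similar
  -> R8 @ bar 4 tick 0 v(0, 2): penult P8 not 3rd/6th
  -> R1 @ bar 5 tick 0 v(1, 3): C4/G4 P5 -> F4/C5 P5 similar
  -> R2 @ bar 5 tick 0 v(0, 1): E3/C4 m6 -> F3/F4 P8 similar
  -> R2 @ bar 5 tick 0 v(0, 3): E3/G4 m3 -> F3/C5 P5 similar
  -> R6 @ bar 5 tick 3 v(0, 2): closes on M3

(0, 0, R5, (0, 2))
(1, 0, R1, (0, 3))
(1, 0, R7, (1,))
(2, 0, R2, (0, 2))
(2, 0, R3, (1, 2))
(2, 0, R7, (1,))
(2, 1, R3, (1, 2))
(2, 2, R3, (1, 2))
(2, 3, R3, (1, 2))
(3, 0, R1, (0, 1))
(3, 0, R4, (0, 3))
(3, 0, R7, (1,))
(4, 0, R2, (1, 3))
(4, 0, R8, (0, 2))
(5, 0, R1, (1, 3))
(5, 0, R2, (0, 1))
(5, 0, R2, (0, 3))
(5, 3, R6, (0, 2))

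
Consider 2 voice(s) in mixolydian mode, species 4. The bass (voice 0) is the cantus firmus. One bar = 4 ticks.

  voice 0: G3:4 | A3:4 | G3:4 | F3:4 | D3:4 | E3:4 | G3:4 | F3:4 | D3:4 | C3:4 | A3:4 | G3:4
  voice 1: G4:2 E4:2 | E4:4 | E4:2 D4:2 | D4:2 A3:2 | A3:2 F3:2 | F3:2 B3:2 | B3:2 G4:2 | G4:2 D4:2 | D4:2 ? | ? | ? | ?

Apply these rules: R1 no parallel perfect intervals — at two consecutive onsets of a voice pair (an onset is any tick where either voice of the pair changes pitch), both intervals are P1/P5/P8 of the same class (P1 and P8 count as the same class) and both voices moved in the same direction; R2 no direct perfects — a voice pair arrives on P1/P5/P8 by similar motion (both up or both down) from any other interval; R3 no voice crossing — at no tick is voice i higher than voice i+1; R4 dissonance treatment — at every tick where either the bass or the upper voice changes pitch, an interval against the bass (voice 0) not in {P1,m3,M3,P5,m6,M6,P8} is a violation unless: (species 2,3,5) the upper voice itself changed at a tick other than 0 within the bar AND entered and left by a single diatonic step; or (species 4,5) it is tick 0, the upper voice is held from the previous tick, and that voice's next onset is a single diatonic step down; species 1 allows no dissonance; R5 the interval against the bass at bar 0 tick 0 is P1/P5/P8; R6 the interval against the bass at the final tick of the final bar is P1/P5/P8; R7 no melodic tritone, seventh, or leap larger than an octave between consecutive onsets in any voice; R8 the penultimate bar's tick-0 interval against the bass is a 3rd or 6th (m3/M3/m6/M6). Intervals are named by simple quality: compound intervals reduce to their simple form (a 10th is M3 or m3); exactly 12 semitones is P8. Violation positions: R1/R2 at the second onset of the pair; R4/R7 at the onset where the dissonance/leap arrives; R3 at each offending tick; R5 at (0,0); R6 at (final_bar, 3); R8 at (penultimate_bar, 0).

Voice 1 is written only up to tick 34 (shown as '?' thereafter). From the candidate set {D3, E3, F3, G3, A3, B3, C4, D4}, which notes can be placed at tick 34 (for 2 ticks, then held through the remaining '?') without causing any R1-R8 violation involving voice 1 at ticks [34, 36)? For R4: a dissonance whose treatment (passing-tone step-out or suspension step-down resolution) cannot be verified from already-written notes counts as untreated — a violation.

{A3, B3, D3, D4, F3}

D3: legal
E3: violates R4,R7
F3: legal
G3: violates R4
A3: legal
B3: legal
C4: violates R4
D4: legal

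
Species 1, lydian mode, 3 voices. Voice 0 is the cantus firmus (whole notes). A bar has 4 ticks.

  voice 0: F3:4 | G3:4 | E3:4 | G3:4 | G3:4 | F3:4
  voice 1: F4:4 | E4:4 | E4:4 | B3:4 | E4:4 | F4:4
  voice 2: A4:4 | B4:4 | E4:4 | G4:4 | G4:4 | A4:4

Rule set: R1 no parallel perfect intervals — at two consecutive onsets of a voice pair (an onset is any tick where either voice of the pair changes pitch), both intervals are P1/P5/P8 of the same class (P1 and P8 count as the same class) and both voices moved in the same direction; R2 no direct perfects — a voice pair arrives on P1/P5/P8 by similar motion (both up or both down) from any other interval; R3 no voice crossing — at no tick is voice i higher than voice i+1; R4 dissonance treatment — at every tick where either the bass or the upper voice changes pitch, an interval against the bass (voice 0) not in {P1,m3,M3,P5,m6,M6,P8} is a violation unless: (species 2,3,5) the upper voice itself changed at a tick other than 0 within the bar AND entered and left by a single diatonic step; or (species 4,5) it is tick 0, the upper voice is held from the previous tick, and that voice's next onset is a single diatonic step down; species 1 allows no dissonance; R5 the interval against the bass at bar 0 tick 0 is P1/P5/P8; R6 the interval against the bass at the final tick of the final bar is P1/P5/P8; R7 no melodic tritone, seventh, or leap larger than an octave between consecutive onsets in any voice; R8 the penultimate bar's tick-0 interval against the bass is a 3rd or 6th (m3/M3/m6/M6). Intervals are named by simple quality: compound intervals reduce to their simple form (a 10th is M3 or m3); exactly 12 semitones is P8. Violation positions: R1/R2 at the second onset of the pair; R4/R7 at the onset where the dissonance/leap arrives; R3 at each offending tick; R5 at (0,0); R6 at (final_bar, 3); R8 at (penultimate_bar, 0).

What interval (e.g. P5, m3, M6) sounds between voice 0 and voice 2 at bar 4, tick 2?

voice 0=G3 voice 2=G4 -> P8

P8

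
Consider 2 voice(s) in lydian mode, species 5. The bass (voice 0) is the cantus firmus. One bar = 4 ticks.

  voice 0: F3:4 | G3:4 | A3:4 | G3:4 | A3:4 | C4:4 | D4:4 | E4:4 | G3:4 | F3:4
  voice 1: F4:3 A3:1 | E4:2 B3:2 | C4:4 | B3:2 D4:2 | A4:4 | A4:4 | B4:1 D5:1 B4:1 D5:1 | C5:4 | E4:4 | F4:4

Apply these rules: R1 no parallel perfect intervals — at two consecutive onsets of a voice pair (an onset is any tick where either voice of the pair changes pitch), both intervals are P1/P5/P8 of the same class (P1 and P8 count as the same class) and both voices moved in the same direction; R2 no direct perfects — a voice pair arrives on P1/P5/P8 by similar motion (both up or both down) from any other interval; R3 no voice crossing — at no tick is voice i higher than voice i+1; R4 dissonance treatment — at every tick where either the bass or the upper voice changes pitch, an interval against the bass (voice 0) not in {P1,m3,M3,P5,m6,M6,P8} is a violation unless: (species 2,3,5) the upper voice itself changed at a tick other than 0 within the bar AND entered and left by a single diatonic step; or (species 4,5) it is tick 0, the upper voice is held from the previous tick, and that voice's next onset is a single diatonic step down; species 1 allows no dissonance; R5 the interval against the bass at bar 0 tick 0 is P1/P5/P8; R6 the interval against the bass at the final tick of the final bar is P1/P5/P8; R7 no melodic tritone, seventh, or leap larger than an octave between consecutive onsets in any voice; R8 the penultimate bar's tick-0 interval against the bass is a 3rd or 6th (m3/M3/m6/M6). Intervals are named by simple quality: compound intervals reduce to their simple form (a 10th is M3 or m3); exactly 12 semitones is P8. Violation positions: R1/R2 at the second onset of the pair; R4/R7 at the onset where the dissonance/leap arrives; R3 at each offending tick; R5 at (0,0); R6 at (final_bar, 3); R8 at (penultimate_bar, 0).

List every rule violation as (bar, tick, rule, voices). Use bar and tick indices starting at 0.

(4, 0, R2, (0, 1))

bar 0: v0=F3 v1=F4 downbeat P8
bar 1: v0=G3 v1=E4 downbeat M6
bar 2: v0=A3 v1=C4 downbeat m3
bar 3: v0=G3 v1=B3 downbeat M3
bar 4: v0=A3 v1=A4 downbeat P8
bar 5: v0=C4 v1=A4 downbeat M6
bar 6: v0=D4 v1=B4 downbeat M6
bar 7: v0=E4 v1=C5 downbeat m6
bar 8: v0=G3 v1=E4 downbeat M6
bar 9: v0=F3 v1=F4 downbeat P8
  -> R2 @ bar 4 tick 0 v(0, 1): G3/D4 P5 -> A3/A4 P8 similar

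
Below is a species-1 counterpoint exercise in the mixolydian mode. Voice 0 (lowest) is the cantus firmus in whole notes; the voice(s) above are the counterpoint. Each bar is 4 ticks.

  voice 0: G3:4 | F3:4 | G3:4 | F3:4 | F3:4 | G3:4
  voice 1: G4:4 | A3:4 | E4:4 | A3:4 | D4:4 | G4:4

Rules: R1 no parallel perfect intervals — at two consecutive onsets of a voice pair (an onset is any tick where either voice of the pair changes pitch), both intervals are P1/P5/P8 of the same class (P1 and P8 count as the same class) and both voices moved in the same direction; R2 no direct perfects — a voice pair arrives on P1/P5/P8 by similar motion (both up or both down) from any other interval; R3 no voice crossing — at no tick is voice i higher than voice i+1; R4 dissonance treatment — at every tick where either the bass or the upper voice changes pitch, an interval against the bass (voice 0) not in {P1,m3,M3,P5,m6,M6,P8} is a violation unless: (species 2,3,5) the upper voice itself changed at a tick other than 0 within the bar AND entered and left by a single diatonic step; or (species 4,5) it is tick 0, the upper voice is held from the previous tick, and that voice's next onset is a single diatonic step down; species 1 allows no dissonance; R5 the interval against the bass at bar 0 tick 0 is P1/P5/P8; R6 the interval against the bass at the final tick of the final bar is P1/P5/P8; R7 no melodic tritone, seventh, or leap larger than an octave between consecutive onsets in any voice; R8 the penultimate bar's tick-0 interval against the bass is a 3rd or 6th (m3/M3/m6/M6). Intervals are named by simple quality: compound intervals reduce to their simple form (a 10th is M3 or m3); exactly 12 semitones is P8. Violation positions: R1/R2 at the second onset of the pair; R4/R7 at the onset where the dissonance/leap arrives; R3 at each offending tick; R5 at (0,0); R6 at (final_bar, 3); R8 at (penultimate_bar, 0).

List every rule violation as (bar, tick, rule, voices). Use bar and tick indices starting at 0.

(1, 0, R7, (1,))
(5, 0, R2, (0, 1))

bar 0: v0=G3 v1=G4 downbeat P8
bar 1: v0=F3 v1=A3 downbeat M3
bar 2: v0=G3 v1=E4 downbeat M6
bar 3: v0=F3 v1=A3 downbeat M3
bar 4: v0=F3 v1=D4 downbeat M6
bar 5: v0=G3 v1=G4 downbeat P8
  -> R7 @ bar 1 tick 0 v(1,): G4->A3 leap 10st
  -> R2 @ bar 5 tick 0 v(0, 1): F3/D4 M6 -> G3/G4 P8 similar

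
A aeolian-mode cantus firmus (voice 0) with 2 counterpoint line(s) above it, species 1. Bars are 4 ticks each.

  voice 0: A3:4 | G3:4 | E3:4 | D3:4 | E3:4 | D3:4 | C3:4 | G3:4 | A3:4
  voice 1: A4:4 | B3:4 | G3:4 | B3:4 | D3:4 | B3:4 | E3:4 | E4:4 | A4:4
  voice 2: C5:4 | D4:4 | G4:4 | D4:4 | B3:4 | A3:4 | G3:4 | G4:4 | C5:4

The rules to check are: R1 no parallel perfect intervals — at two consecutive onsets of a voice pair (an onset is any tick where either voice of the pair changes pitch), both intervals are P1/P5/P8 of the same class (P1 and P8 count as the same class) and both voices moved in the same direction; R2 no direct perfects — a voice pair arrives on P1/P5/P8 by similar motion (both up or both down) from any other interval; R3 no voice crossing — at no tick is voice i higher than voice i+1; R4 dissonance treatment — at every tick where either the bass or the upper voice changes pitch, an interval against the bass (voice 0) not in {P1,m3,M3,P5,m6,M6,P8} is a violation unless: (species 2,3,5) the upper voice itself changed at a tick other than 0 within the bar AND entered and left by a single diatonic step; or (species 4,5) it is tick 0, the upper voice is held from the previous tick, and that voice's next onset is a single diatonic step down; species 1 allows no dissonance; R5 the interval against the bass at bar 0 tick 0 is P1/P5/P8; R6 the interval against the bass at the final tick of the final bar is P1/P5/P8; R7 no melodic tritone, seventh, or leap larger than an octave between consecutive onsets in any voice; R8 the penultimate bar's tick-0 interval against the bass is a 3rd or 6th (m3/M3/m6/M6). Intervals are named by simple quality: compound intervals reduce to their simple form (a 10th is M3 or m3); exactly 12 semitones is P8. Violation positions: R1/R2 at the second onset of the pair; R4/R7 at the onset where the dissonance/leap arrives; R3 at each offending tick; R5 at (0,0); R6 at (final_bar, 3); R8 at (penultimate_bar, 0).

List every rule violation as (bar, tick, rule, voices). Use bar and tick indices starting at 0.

bar 0: v0=A3 v1=A4 v2=C5 downbeat m3
bar 1: v0=G3 v1=B3 v2=D4 downbeat P5
bar 2: v0=E3 v1=G3 v2=G4 downbeat m3
bar 3: v0=D3 v1=B3 v2=D4 downbeat P8
bar 4: v0=E3 v1=D3 v2=B3 downbeat P5
bar 5: v0=D3 v1=B3 v2=A3 downbeat P5
bar 6: v0=C3 v1=E3 v2=G3 downbeat P5
bar 7: v0=G3 v1=E4 v2=G4 downbeat P8
bar 8: v0=A3 v1=A4 v2=C5 downbeat m3
  -> R5 @ bar 0 tick 0 v(0, 2): opens on m3
  -> R2 @ bar 1 tick 0 v(0, 2): A3/C5 m3 -> G3/D4 P5 similar
  -> R7 @ bar 1 tick 0 v(1,): A4->B3 leap 10st
  -> R7 @ bar 1 tick 0 v(2,): C5->D4 leap 10st
  -> R2 @ bar 3 tick 0 v(0, 2): E3/G4 m3 -> D3/D4 P8 similar
  -> R3 @ bar 4 tick 0 v(0, 1): E3 above D3
  -> R4 @ bar 4 tick 0 v(0, 1): E3/D3 M2 untreated
  -> R3 @ bar 4 tick 1 v(0, 1): E3 above D3
  -> R3 @ bar 4 tick 2 v(0, 1): E3 above D3
  -> R3 @ bar 4 tick 3 v(0, 1): E3 above D3
  -> R1 @ bar 5 tick 0 v(0, 2): E3/B3 P5 -> D3/A3 P5 similar
  -> R3 @ bar 5 tick 0 v(1, 2): B3 above A3
  -> R3 @ bar 5 tick 1 v(1, 2): B3 above A3
  -> R3 @ bar 5 tick 2 v(1, 2): B3 above A3
  -> R3 @ bar 5 tick 3 v(1, 2): B3 above A3
  -> R1 @ bar 6 tick 0 v(0, 2): D3/A3 P5 -> C3/G3 P5 similar
  -> R2 @ bar 7 tick 0 v(0, 2): C3/G3 P5 -> G3/G4 P8 similar
  -> R8 @ bar 7 tick 0 v(0, 2): penult P8 not 3rd/6th
  -> R2 @ bar 8 tick 0 v(0, 1): G3/E4 M6 -> A3/A4 P8 similar
  -> R6 @ bar 8 tick 3 v(0, 2): closes on m3

(0, 0, R5, (0, 2))
(1, 0, R2, (0, 2))
(1, 0, R7, (1,))
(1, 0, R7, (2,))
(3, 0, R2, (0, 2))
(4, 0, R3, (0, 1))
(4, 0, R4, (0, 1))
(4, 1, R3, (0, 1))
(4, 2, R3, (0, 1))
(4, 3, R3, (0, 1))
(5, 0, R1, (0, 2))
(5, 0, R3, (1, 2))
(5, 1, R3, (1, 2))
(5, 2, R3, (1, 2))
(5, 3, R3, (1, 2))
(6, 0, R1, (0, 2))
(7, 0, R2, (0, 2))
(7, 0, R8, (0, 2))
(8, 0, R2, (0, 1))
(8, 3, R6, (0, 2))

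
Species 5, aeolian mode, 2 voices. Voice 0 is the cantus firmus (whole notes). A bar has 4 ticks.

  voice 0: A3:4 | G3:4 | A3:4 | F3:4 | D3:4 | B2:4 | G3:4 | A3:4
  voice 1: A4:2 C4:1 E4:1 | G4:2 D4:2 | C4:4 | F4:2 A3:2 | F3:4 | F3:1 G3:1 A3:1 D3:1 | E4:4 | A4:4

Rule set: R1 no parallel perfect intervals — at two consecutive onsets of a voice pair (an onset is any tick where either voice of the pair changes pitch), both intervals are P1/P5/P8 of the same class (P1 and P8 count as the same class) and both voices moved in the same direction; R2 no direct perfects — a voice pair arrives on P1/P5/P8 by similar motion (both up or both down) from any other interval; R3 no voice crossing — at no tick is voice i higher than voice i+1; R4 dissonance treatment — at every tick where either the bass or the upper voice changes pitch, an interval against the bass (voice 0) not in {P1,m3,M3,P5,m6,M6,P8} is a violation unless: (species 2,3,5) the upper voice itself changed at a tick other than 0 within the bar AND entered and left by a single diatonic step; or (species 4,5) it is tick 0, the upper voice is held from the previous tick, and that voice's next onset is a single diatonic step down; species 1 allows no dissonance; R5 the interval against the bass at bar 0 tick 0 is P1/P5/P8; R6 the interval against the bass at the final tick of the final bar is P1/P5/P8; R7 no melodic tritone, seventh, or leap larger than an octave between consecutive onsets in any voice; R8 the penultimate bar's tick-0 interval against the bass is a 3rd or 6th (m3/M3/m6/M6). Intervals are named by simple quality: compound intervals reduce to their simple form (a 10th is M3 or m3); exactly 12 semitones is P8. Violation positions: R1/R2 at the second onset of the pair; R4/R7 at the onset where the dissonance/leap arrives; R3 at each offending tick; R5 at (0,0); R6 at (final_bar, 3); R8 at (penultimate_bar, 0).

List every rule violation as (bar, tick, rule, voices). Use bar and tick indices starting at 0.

bar 0: v0=A3 v1=A4 downbeat P8
bar 1: v0=G3 v1=G4 downbeat P8
bar 2: v0=A3 v1=C4 downbeat m3
bar 3: v0=F3 v1=F4 downbeat P8
bar 4: v0=D3 v1=F3 downbeat m3
bar 5: v0=B2 v1=F3 downbeat TT
bar 6: v0=G3 v1=E4 downbeat M6
bar 7: v0=A3 v1=A4 downbeat P8
  -> R4 @ bar 5 tick 0 v(0, 1): B2/F3 TT untreated
  -> R4 @ bar 5 tick 2 v(0, 1): B2/A3 m7 untreated
  -> R7 @ bar 6 tick 0 v(1,): D3->E4 leap 14st
  -> R2 @ bar 7 tick 0 v(0, 1): G3/E4 M6 -> A3/A4 P8 similar

(5, 0, R4, (0, 1))
(5, 2, R4, (0, 1))
(6, 0, R7, (1,))
(7, 0, R2, (0, 1))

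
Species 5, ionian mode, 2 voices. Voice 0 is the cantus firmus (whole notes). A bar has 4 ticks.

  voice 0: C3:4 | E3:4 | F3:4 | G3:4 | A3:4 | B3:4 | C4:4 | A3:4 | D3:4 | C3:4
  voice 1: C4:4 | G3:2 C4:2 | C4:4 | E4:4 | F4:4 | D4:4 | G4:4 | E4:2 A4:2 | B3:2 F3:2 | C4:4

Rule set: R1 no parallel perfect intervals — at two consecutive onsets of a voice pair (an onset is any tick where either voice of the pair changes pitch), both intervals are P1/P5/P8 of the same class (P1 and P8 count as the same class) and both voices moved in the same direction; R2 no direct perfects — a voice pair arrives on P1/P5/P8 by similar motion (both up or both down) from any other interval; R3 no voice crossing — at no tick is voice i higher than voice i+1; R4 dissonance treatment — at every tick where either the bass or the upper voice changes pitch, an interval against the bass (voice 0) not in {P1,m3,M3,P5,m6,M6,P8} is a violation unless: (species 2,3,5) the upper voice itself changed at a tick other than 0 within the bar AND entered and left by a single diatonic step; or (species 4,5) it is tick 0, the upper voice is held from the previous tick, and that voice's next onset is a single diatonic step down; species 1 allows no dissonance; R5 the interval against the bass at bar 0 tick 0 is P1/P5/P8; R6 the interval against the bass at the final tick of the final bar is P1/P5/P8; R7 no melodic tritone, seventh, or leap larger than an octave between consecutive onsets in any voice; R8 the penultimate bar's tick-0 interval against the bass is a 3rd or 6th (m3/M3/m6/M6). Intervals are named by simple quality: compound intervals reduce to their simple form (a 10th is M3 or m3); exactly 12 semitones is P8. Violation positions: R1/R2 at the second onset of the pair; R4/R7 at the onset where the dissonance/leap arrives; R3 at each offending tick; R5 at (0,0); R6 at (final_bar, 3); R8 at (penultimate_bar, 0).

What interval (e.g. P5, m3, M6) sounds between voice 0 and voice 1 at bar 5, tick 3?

m3

voice 0=B3 voice 1=D4 -> m3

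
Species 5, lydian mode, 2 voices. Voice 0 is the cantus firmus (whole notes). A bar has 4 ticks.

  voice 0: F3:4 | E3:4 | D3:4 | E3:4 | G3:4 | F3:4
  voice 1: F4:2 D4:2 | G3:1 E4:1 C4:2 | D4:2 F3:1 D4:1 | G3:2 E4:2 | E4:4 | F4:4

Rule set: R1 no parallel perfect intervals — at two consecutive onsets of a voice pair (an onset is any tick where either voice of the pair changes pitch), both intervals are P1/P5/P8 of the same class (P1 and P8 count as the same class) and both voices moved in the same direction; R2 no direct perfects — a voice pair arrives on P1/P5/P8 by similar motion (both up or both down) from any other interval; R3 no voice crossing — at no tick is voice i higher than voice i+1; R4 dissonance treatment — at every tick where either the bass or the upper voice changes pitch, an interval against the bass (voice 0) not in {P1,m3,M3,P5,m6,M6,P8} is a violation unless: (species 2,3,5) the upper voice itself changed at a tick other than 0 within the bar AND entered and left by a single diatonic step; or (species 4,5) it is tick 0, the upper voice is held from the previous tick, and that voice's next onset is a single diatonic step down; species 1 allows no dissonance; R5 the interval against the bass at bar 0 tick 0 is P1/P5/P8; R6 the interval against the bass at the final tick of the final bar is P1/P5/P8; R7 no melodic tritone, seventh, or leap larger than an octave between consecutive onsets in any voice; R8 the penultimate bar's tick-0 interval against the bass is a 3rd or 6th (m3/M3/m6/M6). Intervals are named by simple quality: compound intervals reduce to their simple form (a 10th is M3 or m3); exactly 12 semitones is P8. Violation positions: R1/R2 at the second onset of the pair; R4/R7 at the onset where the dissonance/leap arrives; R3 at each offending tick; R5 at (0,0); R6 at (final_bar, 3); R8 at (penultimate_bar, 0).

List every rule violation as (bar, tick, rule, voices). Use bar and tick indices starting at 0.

No violations across 6 bars (F3..F3 vs F4..F4).

bar 0: v0=F3 v1=F4 downbeat P8
bar 1: v0=E3 v1=G3 downbeat m3
bar 2: v0=D3 v1=D4 downbeat P8
bar 3: v0=E3 v1=G3 downbeat m3
bar 4: v0=G3 v1=E4 downbeat M6
bar 5: v0=F3 v1=F4 downbeat P8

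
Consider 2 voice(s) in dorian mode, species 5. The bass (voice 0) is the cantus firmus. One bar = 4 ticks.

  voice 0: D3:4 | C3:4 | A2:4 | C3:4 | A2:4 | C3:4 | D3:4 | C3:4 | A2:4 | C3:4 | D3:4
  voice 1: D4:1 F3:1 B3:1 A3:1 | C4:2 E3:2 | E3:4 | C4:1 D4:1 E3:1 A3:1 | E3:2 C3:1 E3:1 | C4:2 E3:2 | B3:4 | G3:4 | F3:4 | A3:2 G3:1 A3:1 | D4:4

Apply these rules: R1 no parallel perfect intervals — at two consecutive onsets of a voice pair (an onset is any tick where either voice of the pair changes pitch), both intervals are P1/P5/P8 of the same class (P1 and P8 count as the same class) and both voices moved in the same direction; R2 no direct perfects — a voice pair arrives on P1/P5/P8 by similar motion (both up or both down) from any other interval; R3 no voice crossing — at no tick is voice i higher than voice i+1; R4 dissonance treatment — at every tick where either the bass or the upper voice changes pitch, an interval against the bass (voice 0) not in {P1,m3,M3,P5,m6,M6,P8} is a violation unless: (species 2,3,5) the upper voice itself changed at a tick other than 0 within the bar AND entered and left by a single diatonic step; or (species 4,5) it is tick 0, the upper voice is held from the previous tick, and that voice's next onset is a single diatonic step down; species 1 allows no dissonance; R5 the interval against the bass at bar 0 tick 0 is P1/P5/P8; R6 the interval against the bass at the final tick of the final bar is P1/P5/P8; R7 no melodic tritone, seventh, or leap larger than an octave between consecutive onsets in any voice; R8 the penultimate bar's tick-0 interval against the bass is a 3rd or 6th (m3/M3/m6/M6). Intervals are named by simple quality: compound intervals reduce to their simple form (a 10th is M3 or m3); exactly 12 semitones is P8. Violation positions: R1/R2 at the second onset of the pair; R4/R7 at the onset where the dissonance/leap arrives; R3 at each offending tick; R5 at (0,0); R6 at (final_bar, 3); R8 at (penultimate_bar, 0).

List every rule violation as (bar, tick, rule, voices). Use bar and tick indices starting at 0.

(0, 2, R7, (1,))
(3, 0, R2, (0, 1))
(3, 1, R4, (0, 1))
(3, 2, R7, (1,))
(4, 0, R2, (0, 1))
(5, 0, R2, (0, 1))
(7, 0, R2, (0, 1))
(10, 0, R2, (0, 1))

bar 0: v0=D3 v1=D4 downbeat P8
bar 1: v0=C3 v1=C4 downbeat P8
bar 2: v0=A2 v1=E3 downbeat P5
bar 3: v0=C3 v1=C4 downbeat P8
bar 4: v0=A2 v1=E3 downbeat P5
bar 5: v0=C3 v1=C4 downbeat P8
bar 6: v0=D3 v1=B3 downbeat M6
bar 7: v0=C3 v1=G3 downbeat P5
bar 8: v0=A2 v1=F3 downbeat m6
bar 9: v0=C3 v1=A3 downbeat M6
bar 10: v0=D3 v1=D4 downbeat P8
  -> R7 @ bar 0 tick 2 v(1,): F3->B3 leap 6st
  -> R2 @ bar 3 tick 0 v(0, 1): A2/E3 P5 -> C3/C4 P8 similar
  -> R4 @ bar 3 tick 1 v(0, 1): C3/D4 M2 untreated
  -> R7 @ bar 3 tick 2 v(1,): D4->E3 leap 10st
  -> R2 @ bar 4 tick 0 v(0, 1): C3/A3 M6 -> A2/E3 P5 similar
  -> R2 @ bar 5 tick 0 v(0, 1): A2/E3 P5 -> C3/C4 P8 similar
  -> R2 @ bar 7 tick 0 v(0, 1): D3/B3 M6 -> C3/G3 P5 similar
  -> R2 @ bar 10 tick 0 v(0, 1): C3/A3 M6 -> D3/D4 P8 similar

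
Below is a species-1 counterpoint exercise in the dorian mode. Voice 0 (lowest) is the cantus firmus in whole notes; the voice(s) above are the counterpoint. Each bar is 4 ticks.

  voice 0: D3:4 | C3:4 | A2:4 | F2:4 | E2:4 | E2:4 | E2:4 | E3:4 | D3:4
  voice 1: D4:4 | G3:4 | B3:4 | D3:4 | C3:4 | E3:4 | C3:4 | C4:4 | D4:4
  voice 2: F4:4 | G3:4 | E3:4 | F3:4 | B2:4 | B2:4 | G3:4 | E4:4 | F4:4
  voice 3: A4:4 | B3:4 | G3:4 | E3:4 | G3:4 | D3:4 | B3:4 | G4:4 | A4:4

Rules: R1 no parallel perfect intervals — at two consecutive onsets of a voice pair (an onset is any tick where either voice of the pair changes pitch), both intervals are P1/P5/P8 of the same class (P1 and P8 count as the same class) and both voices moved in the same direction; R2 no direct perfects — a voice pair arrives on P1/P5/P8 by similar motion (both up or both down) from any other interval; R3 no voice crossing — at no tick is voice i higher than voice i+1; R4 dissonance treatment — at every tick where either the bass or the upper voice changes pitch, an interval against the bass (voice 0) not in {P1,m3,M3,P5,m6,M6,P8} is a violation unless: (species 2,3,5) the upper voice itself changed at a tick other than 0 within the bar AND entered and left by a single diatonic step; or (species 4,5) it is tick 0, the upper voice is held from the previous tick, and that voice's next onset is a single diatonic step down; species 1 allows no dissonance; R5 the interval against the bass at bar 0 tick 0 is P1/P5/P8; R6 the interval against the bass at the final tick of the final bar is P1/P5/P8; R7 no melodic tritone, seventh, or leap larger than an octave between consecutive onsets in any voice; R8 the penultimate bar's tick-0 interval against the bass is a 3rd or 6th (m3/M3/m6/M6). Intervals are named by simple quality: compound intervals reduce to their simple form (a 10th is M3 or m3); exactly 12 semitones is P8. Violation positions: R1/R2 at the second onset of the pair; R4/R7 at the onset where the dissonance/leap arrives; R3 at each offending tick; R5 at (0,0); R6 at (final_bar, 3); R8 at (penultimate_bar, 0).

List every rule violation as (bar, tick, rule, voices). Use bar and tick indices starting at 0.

(0, 0, R5, (0, 2))
(1, 0, R2, (0, 1))
(1, 0, R2, (0, 2))
(1, 0, R2, (1, 2))
(1, 0, R4, (0, 3))
(1, 0, R7, (2,))
(1, 0, R7, (3,))
(2, 0, R1, (0, 2))
(2, 0, R3, (1, 2))
(2, 0, R4, (0, 1))
(2, 0, R4, (0, 3))
(2, 1, R3, (1, 2))
(2, 2, R3, (1, 2))
(2, 3, R3, (1, 2))
(3, 0, R3, (2, 3))
(3, 0, R4, (0, 3))
(3, 1, R3, (2, 3))
(3, 2, R3, (2, 3))
(3, 3, R3, (2, 3))
(4, 0, R2, (0, 2))
(4, 0, R3, (1, 2))
(4, 0, R7, (2,))
(4, 1, R3, (1, 2))
(4, 2, R3, (1, 2))
(4, 3, R3, (1, 2))
(5, 0, R3, (1, 2))
(5, 0, R4, (0, 3))
(5, 1, R3, (1, 2))
(5, 2, R3, (1, 2))
(5, 3, R3, (1, 2))
(7, 0, R2, (0, 2))
(7, 0, R2, (1, 3))
(7, 0, R8, (0, 2))
(8, 0, R1, (1, 3))
(8, 3, R6, (0, 2))

bar 0: v0=D3 v1=D4 v2=F4 v3=A4 downbeat P5
bar 1: v0=C3 v1=G3 v2=G3 v3=B3 downbeat M7
bar 2: v0=A2 v1=B3 v2=E3 v3=G3 downbeat m7
bar 3: v0=F2 v1=D3 v2=F3 v3=E3 downbeat M7
bar 4: v0=E2 v1=C3 v2=B2 v3=G3 downbeat m3
bar 5: v0=E2 v1=E3 v2=B2 v3=D3 downbeat m7
bar 6: v0=E2 v1=C3 v2=G3 v3=B3 downbeat P5
bar 7: v0=E3 v1=C4 v2=E4 v3=G4 downbeat m3
bar 8: v0=D3 v1=D4 v2=F4 v3=A4 downbeat P5
  -> R5 @ bar 0 tick 0 v(0, 2): opens on m3
  -> R2 @ bar 1 tick 0 v(0, 1): D3/D4 P8 -> C3/G3 P5 similar
  -> R2 @ bar 1 tick 0 v(0, 2): D3/F4 m3 -> C3/G3 P5 similar
  -> R2 @ bar 1 tick 0 v(1, 2): D4/F4 m3 -> G3/G3 P1 similar
  -> R4 @ bar 1 tick 0 v(0, 3): C3/B3 M7 untreated
  -> R7 @ bar 1 tick 0 v(2,): F4->G3 leap 10st
  -> R7 @ bar 1 tick 0 v(3,): A4->B3 leap 10st
  -> R1 @ bar 2 tick 0 v(0, 2): C3/G3 P5 -> A2/E3 P5 similar
  -> R3 @ bar 2 tick 0 v(1, 2): B3 above E3
  -> R4 @ bar 2 tick 0 v(0, 1): A2/B3 M2 untreated
  -> R4 @ bar 2 tick 0 v(0, 3): A2/G3 m7 untreated
  -> R3 @ bar 2 tick 1 v(1, 2): B3 above E3
  -> R3 @ bar 2 tick 2 v(1, 2): B3 above E3
  -> R3 @ bar 2 tick 3 v(1, 2): B3 above E3
  -> R3 @ bar 3 tick 0 v(2, 3): F3 above E3
  -> R4 @ bar 3 tick 0 v(0, 3): F2/E3 M7 untreated
  -> R3 @ bar 3 tick 1 v(2, 3): F3 above E3
  -> R3 @ bar 3 tick 2 v(2, 3): F3 above E3
  -> R3 @ bar 3 tick 3 v(2, 3): F3 above E3
  -> R2 @ bar 4 tick 0 v(0, 2): F2/F3 P8 -> E2/B2 P5 similar
  -> R3 @ bar 4 tick 0 v(1, 2): C3 above B2
  -> R7 @ bar 4 tick 0 v(2,): F3->B2 leap 6st
  -> R3 @ bar 4 tick 1 v(1, 2): C3 above B2
  -> R3 @ bar 4 tick 2 v(1, 2): C3 above B2
  -> R3 @ bar 4 tick 3 v(1, 2): C3 above B2
  -> R3 @ bar 5 tick 0 v(1, 2): E3 above B2
  -> R4 @ bar 5 tick 0 v(0, 3): E2/D3 m7 untreated
  -> R3 @ bar 5 tick 1 v(1, 2): E3 above B2
  -> R3 @ bar 5 tick 2 v(1, 2): E3 above B2
  -> R3 @ bar 5 tick 3 v(1, 2): E3 above B2
  -> R2 @ bar 7 tick 0 v(0, 2): E2/G3 m3 -> E3/E4 P8 similar
  -> R2 @ bar 7 tick 0 v(1, 3): C3/B3 M7 -> C4/G4 P5 similar
  -> R8 @ bar 7 tick 0 v(0, 2): penult P8 not 3rd/6th
  -> R1 @ bar 8 tick 0 v(1, 3): C4/G4 P5 -> D4/A4 P5 similar
  -> R6 @ bar 8 tick 3 v(0, 2): closes on m3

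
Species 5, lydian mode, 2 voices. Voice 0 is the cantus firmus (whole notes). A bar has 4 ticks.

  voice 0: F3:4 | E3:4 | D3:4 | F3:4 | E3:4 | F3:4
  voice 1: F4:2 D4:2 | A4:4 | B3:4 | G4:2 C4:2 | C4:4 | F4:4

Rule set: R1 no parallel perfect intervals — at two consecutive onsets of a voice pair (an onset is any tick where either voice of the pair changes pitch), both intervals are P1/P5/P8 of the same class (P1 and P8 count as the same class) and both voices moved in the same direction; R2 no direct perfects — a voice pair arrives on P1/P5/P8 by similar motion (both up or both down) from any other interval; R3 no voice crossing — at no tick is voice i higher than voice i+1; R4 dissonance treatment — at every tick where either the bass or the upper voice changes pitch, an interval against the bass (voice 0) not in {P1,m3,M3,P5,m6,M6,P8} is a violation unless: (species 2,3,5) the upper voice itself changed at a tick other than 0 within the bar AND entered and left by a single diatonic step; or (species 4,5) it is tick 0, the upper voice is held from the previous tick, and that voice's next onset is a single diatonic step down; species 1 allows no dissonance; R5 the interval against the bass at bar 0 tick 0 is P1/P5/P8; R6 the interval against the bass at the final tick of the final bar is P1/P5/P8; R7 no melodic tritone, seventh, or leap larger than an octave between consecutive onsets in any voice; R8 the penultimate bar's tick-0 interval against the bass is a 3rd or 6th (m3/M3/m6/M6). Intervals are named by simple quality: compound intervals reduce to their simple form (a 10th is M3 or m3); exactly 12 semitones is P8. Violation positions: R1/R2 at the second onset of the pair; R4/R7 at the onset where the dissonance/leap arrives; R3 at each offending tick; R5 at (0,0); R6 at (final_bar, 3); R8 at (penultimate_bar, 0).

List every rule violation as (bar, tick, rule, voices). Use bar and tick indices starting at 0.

bar 0: v0=F3 v1=F4 downbeat P8
bar 1: v0=E3 v1=A4 downbeat P4
bar 2: v0=D3 v1=B3 downbeat M6
bar 3: v0=F3 v1=G4 downbeat M2
bar 4: v0=E3 v1=C4 downbeat m6
bar 5: v0=F3 v1=F4 downbeat P8
  -> R4 @ bar 1 tick 0 v(0, 1): E3/A4 P4 untreated
  -> R7 @ bar 2 tick 0 v(1,): A4->B3 leap 10st
  -> R4 @ bar 3 tick 0 v(0, 1): F3/G4 M2 untreated
  -> R2 @ bar 5 tick 0 v(0, 1): E3/C4 m6 -> F3/F4 P8 similar

(1, 0, R4, (0, 1))
(2, 0, R7, (1,))
(3, 0, R4, (0, 1))
(5, 0, R2, (0, 1))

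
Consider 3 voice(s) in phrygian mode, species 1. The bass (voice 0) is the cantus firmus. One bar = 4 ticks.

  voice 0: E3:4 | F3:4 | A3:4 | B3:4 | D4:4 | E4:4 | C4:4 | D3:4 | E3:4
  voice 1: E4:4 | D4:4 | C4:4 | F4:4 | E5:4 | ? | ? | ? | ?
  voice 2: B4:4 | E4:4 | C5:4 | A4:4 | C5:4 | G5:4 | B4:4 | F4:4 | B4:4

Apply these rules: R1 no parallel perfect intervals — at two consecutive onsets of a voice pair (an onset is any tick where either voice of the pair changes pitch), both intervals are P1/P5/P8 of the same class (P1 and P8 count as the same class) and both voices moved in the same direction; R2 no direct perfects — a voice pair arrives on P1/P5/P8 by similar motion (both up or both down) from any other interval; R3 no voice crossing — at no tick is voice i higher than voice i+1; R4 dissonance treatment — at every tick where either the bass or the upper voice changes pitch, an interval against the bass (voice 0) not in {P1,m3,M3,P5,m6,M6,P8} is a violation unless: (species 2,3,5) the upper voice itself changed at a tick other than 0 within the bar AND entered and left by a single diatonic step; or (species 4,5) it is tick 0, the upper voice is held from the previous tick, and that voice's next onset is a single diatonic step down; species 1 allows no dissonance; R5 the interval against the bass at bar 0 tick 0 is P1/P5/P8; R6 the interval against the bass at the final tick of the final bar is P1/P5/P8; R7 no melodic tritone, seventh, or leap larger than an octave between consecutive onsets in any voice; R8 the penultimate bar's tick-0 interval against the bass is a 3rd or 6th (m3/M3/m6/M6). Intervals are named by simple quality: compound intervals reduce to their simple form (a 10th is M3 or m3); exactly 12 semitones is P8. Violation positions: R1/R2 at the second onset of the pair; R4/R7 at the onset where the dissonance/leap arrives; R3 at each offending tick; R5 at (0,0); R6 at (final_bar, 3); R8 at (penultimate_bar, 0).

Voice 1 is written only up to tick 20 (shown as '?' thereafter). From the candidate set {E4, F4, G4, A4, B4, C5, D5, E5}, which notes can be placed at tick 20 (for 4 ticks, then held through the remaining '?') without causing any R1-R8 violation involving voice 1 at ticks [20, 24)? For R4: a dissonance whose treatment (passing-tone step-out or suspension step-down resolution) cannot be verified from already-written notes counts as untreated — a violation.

E4: legal
F4: violates R4,R7
G4: legal
A4: violates R4
B4: legal
C5: legal
D5: violates R4
E5: legal

{B4, C5, E4, E5, G4}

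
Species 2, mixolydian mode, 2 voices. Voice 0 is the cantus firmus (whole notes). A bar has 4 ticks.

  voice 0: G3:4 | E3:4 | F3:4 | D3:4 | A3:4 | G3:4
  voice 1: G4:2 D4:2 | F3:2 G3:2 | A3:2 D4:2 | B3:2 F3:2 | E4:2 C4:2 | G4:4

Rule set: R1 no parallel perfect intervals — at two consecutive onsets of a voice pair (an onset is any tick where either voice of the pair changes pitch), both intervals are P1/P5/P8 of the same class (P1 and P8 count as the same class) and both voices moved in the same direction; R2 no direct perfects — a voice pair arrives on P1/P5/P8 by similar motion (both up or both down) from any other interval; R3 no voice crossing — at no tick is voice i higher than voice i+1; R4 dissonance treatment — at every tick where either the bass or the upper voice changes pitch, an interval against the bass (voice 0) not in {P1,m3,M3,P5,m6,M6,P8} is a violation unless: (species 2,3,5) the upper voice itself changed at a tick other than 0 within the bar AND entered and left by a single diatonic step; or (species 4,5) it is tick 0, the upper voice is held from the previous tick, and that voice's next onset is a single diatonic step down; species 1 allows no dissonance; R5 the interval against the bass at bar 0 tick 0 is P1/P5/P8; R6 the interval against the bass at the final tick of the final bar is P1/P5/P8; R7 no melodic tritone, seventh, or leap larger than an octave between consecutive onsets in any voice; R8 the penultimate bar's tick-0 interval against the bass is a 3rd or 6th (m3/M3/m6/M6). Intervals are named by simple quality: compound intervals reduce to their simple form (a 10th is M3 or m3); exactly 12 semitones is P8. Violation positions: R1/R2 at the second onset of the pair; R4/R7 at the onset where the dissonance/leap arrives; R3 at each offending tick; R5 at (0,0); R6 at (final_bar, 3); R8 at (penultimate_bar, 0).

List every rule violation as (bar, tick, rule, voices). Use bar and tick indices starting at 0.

(1, 0, R4, (0, 1))
(3, 2, R7, (1,))
(4, 0, R2, (0, 1))
(4, 0, R7, (1,))
(4, 0, R8, (0, 1))

bar 0: v0=G3 v1=G4 downbeat P8
bar 1: v0=E3 v1=F3 downbeat m2
bar 2: v0=F3 v1=A3 downbeat M3
bar 3: v0=D3 v1=B3 downbeat M6
bar 4: v0=A3 v1=E4 downbeat P5
bar 5: v0=G3 v1=G4 downbeat P8
  -> R4 @ bar 1 tick 0 v(0, 1): E3/F3 m2 untreated
  -> R7 @ bar 3 tick 2 v(1,): B3->F3 leap 6st
  -> R2 @ bar 4 tick 0 v(0, 1): D3/F3 m3 -> A3/E4 P5 similar
  -> R7 @ bar 4 tick 0 v(1,): F3->E4 leap 11st
  -> R8 @ bar 4 tick 0 v(0, 1): penult P5 not 3rd/6th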